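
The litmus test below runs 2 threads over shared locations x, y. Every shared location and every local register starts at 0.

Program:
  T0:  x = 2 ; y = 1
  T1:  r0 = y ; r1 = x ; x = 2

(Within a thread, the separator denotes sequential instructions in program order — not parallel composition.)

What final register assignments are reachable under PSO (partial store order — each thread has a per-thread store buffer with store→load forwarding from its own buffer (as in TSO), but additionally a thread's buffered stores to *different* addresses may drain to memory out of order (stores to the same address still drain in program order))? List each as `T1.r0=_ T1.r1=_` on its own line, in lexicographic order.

T1.r0=0 T1.r1=0
T1.r0=0 T1.r1=2
T1.r0=1 T1.r1=0
T1.r0=1 T1.r1=2

outcome vector order: (T1.r0,T1.r1)
|PSO outcomes| = 4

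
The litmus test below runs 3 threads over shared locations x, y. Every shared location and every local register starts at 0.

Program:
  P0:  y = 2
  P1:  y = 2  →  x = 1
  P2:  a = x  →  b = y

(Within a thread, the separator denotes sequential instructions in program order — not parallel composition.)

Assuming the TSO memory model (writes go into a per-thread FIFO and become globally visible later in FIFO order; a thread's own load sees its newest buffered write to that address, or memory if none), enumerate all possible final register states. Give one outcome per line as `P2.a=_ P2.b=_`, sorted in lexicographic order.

P2.a=0 P2.b=0
P2.a=0 P2.b=2
P2.a=1 P2.b=2

outcome vector order: (P2.a,P2.b)
|TSO outcomes| = 3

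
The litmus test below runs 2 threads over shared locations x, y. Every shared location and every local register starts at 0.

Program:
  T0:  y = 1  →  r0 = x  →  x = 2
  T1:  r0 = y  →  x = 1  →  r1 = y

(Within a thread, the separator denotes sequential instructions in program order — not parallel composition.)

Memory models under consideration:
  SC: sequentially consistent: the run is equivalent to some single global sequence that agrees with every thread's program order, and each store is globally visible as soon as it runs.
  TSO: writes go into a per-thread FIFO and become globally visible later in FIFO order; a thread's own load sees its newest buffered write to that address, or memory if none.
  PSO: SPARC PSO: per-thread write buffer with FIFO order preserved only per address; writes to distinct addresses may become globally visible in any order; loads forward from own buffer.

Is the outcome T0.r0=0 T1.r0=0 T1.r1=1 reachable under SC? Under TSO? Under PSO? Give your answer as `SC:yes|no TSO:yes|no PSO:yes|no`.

SC:yes TSO:yes PSO:yes

outcome vector order: (T0.r0,T1.r0,T1.r1)
SC: 5 outcomes — {0/0/1, 0/1/1, 1/0/0, 1/0/1, 1/1/1}
TSO: 6 outcomes — {0/0/0, 0/0/1, 0/1/1, 1/0/0, 1/0/1, 1/1/1}
PSO: 6 outcomes — {0/0/0, 0/0/1, 0/1/1, 1/0/0, 1/0/1, 1/1/1}
target 0/0/1 ∈ {SC,TSO,PSO}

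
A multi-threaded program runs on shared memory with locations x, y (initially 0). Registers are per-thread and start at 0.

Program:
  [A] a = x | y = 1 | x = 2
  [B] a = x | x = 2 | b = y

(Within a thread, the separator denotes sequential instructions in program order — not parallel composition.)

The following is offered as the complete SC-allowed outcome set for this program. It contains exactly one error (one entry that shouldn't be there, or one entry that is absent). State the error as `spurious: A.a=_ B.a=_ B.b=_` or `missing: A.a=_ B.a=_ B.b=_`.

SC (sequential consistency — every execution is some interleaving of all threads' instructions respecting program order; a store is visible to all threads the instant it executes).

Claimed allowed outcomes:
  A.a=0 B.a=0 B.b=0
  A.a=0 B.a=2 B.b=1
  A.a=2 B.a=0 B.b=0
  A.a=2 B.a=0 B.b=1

outcome vector order: (A.a,B.a,B.b)
SC (5): 000; 001; 021; 200; 201
SC∖claimed = {001}

missing: A.a=0 B.a=0 B.b=1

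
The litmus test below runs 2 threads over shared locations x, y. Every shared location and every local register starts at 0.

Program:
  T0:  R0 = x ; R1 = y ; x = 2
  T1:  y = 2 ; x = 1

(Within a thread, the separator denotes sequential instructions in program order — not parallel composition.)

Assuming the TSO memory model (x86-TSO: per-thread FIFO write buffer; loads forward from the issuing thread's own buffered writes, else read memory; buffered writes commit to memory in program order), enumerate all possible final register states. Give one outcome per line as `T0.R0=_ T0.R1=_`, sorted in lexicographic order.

outcome vector order: (T0.R0,T0.R1)
|TSO outcomes| = 3

T0.R0=0 T0.R1=0
T0.R0=0 T0.R1=2
T0.R0=1 T0.R1=2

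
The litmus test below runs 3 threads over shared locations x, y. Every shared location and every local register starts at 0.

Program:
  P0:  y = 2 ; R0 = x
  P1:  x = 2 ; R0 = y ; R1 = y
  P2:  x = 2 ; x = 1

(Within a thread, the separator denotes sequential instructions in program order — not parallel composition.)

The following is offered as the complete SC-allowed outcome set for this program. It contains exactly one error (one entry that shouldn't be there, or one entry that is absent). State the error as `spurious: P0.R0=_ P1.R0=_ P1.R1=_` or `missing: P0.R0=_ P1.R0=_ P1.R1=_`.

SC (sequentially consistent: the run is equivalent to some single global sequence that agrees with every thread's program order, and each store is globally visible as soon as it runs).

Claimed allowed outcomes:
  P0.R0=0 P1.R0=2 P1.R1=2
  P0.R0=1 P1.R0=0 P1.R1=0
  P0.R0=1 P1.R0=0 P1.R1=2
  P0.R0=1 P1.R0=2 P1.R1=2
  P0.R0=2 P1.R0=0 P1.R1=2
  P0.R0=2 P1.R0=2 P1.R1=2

outcome vector order: (P0.R0,P1.R0,P1.R1)
under SC → <0 2 2>; <1 0 0>; <1 0 2>; <1 2 2>; <2 0 0>; <2 0 2>; <2 2 2>
SC∖claimed = {<2 0 0>}

missing: P0.R0=2 P1.R0=0 P1.R1=0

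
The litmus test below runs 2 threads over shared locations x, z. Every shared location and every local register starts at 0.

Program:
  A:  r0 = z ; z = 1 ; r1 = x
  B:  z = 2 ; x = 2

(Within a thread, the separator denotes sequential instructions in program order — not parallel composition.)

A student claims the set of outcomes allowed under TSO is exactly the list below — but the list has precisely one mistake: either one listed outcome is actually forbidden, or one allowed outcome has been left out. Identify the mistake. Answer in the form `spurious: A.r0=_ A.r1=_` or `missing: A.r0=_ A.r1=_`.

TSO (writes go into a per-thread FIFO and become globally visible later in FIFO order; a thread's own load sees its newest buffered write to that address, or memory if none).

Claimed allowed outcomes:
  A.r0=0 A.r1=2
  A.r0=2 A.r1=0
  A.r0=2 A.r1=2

outcome vector order: (A.r0,A.r1)
TSO (4): 00; 02; 20; 22
TSO∖claimed = {00}

missing: A.r0=0 A.r1=0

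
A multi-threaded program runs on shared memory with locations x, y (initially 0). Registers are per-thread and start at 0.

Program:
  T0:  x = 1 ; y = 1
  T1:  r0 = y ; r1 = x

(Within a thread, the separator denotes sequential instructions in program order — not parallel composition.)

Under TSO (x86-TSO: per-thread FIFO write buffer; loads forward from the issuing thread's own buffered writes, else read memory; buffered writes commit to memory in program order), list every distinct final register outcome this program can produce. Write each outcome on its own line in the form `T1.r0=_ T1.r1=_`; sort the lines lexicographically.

outcome vector order: (T1.r0,T1.r1)
|TSO outcomes| = 3

T1.r0=0 T1.r1=0
T1.r0=0 T1.r1=1
T1.r0=1 T1.r1=1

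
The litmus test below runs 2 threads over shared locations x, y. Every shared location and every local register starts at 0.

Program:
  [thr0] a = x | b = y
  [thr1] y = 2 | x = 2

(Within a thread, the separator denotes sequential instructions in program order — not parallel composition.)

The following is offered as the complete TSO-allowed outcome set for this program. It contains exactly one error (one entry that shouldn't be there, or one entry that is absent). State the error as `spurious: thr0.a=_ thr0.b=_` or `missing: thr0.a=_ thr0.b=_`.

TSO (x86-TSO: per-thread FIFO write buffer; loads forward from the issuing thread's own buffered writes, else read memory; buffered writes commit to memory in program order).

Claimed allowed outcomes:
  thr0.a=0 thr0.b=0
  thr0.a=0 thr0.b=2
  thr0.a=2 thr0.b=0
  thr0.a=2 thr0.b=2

spurious: thr0.a=2 thr0.b=0

outcome vector order: (thr0.a,thr0.b)
TSO (3): (0,0) (0,2) (2,2)
claimed∖TSO = {(2,0)}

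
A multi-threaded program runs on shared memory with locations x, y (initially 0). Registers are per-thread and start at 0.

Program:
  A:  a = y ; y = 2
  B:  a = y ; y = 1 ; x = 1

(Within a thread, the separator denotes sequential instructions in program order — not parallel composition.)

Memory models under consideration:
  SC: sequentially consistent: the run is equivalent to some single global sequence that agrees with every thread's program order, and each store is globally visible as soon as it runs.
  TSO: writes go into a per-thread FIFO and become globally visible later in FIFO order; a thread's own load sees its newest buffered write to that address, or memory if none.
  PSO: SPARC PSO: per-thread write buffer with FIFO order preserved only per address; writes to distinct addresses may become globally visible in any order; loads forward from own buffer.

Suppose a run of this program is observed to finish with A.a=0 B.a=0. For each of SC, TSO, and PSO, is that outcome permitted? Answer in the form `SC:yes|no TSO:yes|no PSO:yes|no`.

outcome vector order: (A.a,B.a)
[SC] allowed = {(0,0); (0,2); (1,0)}
[TSO] allowed = {(0,0); (0,2); (1,0)}
[PSO] allowed = {(0,0); (0,2); (1,0)}
target (0,0) ∈ {SC,TSO,PSO}

SC:yes TSO:yes PSO:yes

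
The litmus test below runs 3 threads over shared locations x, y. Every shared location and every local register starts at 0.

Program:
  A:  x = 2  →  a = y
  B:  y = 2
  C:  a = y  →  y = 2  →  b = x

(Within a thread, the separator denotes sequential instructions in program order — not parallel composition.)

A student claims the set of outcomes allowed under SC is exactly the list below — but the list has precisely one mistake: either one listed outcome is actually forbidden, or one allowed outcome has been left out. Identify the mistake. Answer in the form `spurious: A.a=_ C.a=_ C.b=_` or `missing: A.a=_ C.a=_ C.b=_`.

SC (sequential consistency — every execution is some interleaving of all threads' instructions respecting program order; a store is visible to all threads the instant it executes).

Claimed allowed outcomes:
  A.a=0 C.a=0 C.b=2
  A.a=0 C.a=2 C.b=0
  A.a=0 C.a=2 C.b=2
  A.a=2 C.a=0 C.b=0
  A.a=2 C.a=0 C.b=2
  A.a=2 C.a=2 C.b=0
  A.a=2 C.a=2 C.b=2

spurious: A.a=0 C.a=2 C.b=0

outcome vector order: (A.a,C.a,C.b)
[SC] allowed = {0/0/2 0/2/2 2/0/0 2/0/2 2/2/0 2/2/2}
claimed∖SC = {0/2/0}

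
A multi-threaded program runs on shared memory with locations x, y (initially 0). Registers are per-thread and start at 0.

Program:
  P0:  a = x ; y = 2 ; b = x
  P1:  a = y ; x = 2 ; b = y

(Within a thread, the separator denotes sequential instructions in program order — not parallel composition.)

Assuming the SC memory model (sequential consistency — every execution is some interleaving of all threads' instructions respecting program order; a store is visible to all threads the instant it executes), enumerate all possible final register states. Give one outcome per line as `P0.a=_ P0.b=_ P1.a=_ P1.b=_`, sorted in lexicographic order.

outcome vector order: (P0.a,P0.b,P1.a,P1.b)
|SC outcomes| = 7

P0.a=0 P0.b=0 P1.a=0 P1.b=2
P0.a=0 P0.b=0 P1.a=2 P1.b=2
P0.a=0 P0.b=2 P1.a=0 P1.b=0
P0.a=0 P0.b=2 P1.a=0 P1.b=2
P0.a=0 P0.b=2 P1.a=2 P1.b=2
P0.a=2 P0.b=2 P1.a=0 P1.b=0
P0.a=2 P0.b=2 P1.a=0 P1.b=2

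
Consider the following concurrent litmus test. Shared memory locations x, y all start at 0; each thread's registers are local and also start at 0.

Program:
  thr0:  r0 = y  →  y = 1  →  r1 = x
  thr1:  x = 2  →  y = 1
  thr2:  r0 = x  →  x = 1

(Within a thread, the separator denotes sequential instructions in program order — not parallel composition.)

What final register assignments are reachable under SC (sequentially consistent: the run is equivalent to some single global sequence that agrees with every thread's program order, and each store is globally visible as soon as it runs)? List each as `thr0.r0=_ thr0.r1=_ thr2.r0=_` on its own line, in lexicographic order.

thr0.r0=0 thr0.r1=0 thr2.r0=0
thr0.r0=0 thr0.r1=0 thr2.r0=2
thr0.r0=0 thr0.r1=1 thr2.r0=0
thr0.r0=0 thr0.r1=1 thr2.r0=2
thr0.r0=0 thr0.r1=2 thr2.r0=0
thr0.r0=0 thr0.r1=2 thr2.r0=2
thr0.r0=1 thr0.r1=1 thr2.r0=0
thr0.r0=1 thr0.r1=1 thr2.r0=2
thr0.r0=1 thr0.r1=2 thr2.r0=0
thr0.r0=1 thr0.r1=2 thr2.r0=2

outcome vector order: (thr0.r0,thr0.r1,thr2.r0)
|SC outcomes| = 10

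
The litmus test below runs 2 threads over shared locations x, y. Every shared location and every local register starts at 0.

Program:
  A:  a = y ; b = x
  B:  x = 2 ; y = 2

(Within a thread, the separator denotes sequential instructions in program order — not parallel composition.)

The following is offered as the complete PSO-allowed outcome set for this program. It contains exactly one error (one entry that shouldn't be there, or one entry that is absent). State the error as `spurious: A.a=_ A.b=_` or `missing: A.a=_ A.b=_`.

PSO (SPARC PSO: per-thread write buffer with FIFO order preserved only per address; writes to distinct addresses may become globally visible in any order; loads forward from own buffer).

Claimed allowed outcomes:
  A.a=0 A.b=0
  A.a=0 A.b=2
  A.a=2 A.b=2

outcome vector order: (A.a,A.b)
PSO (4): (0,0) (0,2) (2,0) (2,2)
PSO∖claimed = {(2,0)}

missing: A.a=2 A.b=0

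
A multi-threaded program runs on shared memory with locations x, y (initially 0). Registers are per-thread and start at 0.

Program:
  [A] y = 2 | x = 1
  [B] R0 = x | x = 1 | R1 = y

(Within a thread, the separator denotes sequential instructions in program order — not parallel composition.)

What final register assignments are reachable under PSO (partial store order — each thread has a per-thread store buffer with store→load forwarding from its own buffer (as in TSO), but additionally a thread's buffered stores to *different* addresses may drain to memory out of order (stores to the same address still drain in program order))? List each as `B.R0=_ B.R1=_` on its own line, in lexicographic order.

B.R0=0 B.R1=0
B.R0=0 B.R1=2
B.R0=1 B.R1=0
B.R0=1 B.R1=2

outcome vector order: (B.R0,B.R1)
|PSO outcomes| = 4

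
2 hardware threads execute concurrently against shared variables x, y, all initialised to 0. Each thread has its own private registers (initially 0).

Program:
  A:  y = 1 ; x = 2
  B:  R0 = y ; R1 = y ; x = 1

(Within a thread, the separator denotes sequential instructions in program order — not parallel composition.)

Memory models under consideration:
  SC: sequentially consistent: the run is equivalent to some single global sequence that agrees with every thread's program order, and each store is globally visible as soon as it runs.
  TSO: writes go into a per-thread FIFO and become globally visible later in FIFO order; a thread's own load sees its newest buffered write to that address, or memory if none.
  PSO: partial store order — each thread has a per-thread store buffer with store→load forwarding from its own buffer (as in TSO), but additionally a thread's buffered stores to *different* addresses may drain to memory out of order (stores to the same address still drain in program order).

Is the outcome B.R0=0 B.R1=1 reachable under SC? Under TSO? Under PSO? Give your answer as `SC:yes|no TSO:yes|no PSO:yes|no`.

outcome vector order: (B.R0,B.R1)
SC (3): <0 0>; <0 1>; <1 1>
TSO (3): <0 0>; <0 1>; <1 1>
PSO (3): <0 0>; <0 1>; <1 1>
target <0 1> ∈ {SC,TSO,PSO}

SC:yes TSO:yes PSO:yes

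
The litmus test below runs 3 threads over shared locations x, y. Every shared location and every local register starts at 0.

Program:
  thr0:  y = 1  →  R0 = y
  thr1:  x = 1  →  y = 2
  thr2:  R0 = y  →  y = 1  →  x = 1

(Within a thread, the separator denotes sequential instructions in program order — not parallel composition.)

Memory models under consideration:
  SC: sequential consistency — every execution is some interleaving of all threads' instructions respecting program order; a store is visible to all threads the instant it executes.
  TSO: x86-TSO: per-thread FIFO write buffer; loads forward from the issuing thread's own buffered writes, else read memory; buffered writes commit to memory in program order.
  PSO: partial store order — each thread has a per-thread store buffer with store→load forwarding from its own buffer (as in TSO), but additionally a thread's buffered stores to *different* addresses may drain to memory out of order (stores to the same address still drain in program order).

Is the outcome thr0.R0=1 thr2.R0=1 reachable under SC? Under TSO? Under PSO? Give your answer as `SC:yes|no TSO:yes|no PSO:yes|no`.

outcome vector order: (thr0.R0,thr2.R0)
under SC → 1/0; 1/1; 1/2; 2/0; 2/1; 2/2
under TSO → 1/0; 1/1; 1/2; 2/0; 2/1; 2/2
under PSO → 1/0; 1/1; 1/2; 2/0; 2/1; 2/2
target 1/1 ∈ {SC,TSO,PSO}

SC:yes TSO:yes PSO:yes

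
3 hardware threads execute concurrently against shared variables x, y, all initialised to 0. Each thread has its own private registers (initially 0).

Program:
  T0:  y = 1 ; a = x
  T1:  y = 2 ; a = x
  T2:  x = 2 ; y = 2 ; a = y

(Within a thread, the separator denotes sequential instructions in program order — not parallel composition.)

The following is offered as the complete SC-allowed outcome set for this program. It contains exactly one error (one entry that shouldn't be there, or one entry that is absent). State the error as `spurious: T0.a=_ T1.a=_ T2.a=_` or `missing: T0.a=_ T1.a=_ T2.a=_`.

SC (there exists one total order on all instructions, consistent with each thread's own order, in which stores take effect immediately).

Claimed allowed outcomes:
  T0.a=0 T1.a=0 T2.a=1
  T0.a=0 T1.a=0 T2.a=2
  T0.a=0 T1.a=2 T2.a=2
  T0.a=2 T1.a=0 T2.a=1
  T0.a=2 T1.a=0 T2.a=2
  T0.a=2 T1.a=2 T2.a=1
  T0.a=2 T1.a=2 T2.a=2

spurious: T0.a=0 T1.a=0 T2.a=1

outcome vector order: (T0.a,T1.a,T2.a)
under SC → 002; 022; 201; 202; 221; 222
claimed∖SC = {001}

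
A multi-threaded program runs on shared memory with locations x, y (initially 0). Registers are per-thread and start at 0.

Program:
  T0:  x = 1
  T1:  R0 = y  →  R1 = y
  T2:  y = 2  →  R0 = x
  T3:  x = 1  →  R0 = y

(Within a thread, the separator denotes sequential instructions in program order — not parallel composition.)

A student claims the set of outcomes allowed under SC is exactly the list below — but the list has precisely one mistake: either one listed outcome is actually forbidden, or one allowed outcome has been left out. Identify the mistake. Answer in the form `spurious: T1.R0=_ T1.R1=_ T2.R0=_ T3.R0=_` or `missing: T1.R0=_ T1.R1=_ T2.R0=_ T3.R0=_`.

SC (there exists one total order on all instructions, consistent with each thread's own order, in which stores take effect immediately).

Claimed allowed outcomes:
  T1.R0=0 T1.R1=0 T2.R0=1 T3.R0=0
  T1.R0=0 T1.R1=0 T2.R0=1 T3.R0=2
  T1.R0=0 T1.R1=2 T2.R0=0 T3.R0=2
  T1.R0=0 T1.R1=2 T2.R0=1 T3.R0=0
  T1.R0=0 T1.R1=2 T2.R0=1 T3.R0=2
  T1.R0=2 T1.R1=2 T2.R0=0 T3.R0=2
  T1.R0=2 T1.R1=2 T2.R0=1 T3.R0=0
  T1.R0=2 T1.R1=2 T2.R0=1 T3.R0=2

outcome vector order: (T1.R0,T1.R1,T2.R0,T3.R0)
[SC] allowed = {(0,0,0,2); (0,0,1,0); (0,0,1,2); (0,2,0,2); (0,2,1,0); (0,2,1,2); (2,2,0,2); (2,2,1,0); (2,2,1,2)}
SC∖claimed = {(0,0,0,2)}

missing: T1.R0=0 T1.R1=0 T2.R0=0 T3.R0=2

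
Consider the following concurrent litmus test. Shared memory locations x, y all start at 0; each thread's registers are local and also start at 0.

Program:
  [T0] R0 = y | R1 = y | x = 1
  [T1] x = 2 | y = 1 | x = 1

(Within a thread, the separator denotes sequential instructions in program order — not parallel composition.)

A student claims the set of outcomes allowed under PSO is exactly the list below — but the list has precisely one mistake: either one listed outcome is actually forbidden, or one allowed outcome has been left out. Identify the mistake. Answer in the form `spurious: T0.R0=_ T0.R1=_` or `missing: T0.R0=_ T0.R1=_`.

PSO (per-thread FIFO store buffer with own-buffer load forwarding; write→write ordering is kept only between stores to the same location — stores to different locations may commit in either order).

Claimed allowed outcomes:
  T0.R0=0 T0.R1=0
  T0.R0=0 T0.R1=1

outcome vector order: (T0.R0,T0.R1)
PSO (3): 0/0, 0/1, 1/1
PSO∖claimed = {1/1}

missing: T0.R0=1 T0.R1=1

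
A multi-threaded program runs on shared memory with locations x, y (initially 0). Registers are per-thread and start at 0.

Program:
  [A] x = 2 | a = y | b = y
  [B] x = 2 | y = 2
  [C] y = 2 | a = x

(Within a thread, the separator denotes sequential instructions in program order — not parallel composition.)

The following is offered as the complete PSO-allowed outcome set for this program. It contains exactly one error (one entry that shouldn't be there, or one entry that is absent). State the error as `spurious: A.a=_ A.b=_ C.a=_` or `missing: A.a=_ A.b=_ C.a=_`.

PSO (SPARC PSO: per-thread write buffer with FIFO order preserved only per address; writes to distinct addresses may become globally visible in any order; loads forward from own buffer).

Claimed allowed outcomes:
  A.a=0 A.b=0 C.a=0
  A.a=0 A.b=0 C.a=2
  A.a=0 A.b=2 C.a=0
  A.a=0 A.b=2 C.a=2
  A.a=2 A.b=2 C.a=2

outcome vector order: (A.a,A.b,C.a)
under PSO → 000, 002, 020, 022, 220, 222
PSO∖claimed = {220}

missing: A.a=2 A.b=2 C.a=0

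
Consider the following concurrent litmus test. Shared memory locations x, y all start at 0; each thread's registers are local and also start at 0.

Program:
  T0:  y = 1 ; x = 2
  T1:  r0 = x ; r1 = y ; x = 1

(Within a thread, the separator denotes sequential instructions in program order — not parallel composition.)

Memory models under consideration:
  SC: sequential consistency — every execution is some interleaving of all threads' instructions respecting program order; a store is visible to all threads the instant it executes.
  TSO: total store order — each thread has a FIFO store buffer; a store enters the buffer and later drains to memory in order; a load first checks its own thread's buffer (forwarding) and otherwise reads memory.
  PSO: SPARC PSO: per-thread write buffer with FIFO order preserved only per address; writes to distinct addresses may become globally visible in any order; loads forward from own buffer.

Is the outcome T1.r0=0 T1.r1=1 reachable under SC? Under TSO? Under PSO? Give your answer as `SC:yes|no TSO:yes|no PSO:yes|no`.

SC:yes TSO:yes PSO:yes

outcome vector order: (T1.r0,T1.r1)
SC: 3 outcomes — {00; 01; 21}
TSO: 3 outcomes — {00; 01; 21}
PSO: 4 outcomes — {00; 01; 20; 21}
target 01 ∈ {SC,TSO,PSO}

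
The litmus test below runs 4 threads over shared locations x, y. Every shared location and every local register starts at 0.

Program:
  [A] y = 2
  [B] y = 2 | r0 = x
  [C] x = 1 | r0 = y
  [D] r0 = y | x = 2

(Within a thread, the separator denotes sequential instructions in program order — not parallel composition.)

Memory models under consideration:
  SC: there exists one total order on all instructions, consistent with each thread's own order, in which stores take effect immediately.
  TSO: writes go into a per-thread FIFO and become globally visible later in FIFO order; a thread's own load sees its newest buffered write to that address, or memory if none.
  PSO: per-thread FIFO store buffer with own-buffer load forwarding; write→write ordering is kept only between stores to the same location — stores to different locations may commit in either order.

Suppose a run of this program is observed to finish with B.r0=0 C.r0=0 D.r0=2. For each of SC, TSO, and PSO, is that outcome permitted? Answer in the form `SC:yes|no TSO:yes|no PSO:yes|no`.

outcome vector order: (B.r0,C.r0,D.r0)
SC (10): <0 2 0> <0 2 2> <1 0 0> <1 0 2> <1 2 0> <1 2 2> <2 0 0> <2 0 2> <2 2 0> <2 2 2>
TSO (12): <0 0 0> <0 0 2> <0 2 0> <0 2 2> <1 0 0> <1 0 2> <1 2 0> <1 2 2> <2 0 0> <2 0 2> <2 2 0> <2 2 2>
PSO (12): <0 0 0> <0 0 2> <0 2 0> <0 2 2> <1 0 0> <1 0 2> <1 2 0> <1 2 2> <2 0 0> <2 0 2> <2 2 0> <2 2 2>
target <0 0 2> ∈ {TSO,PSO}

SC:no TSO:yes PSO:yes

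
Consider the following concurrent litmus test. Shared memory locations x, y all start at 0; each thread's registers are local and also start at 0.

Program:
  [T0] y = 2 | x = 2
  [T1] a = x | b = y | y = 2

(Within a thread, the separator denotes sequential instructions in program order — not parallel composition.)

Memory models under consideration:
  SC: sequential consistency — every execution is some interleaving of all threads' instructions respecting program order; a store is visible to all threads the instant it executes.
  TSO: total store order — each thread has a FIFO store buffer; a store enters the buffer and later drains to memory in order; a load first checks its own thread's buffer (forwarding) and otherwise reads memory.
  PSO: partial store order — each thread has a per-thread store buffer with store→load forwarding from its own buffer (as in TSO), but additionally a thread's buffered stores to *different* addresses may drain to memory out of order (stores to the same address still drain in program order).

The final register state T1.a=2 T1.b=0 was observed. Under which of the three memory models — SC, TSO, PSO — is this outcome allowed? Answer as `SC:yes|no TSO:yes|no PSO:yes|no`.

outcome vector order: (T1.a,T1.b)
[SC] allowed = {0/0, 0/2, 2/2}
[TSO] allowed = {0/0, 0/2, 2/2}
[PSO] allowed = {0/0, 0/2, 2/0, 2/2}
target 2/0 ∈ {PSO}

SC:no TSO:no PSO:yes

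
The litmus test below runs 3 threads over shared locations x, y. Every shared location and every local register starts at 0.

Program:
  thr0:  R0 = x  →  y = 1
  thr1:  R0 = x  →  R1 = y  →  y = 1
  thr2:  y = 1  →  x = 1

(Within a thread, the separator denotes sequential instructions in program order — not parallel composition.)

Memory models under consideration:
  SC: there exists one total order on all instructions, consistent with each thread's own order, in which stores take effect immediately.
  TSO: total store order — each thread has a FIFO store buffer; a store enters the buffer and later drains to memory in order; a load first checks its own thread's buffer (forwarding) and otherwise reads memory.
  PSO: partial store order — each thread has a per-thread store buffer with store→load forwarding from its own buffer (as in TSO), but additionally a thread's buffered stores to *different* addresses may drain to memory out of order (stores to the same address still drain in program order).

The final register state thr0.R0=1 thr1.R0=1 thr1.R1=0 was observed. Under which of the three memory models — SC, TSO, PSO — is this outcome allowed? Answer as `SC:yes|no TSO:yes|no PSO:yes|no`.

outcome vector order: (thr0.R0,thr1.R0,thr1.R1)
SC: 6 outcomes — {(0,0,0), (0,0,1), (0,1,1), (1,0,0), (1,0,1), (1,1,1)}
TSO: 6 outcomes — {(0,0,0), (0,0,1), (0,1,1), (1,0,0), (1,0,1), (1,1,1)}
PSO: 8 outcomes — {(0,0,0), (0,0,1), (0,1,0), (0,1,1), (1,0,0), (1,0,1), (1,1,0), (1,1,1)}
target (1,1,0) ∈ {PSO}

SC:no TSO:no PSO:yes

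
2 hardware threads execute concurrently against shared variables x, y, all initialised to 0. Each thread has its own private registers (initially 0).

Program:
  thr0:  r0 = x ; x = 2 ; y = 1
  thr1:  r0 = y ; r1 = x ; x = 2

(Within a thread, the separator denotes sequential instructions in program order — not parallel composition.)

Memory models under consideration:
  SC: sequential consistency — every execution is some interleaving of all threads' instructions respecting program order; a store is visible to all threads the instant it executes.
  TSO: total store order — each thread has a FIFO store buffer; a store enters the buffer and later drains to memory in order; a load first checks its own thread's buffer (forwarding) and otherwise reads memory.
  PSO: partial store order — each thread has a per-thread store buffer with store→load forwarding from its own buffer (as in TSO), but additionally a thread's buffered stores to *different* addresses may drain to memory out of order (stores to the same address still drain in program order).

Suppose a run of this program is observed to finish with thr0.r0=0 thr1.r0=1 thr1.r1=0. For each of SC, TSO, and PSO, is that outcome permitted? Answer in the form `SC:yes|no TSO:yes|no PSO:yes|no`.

outcome vector order: (thr0.r0,thr1.r0,thr1.r1)
[SC] allowed = {0/0/0; 0/0/2; 0/1/2; 2/0/0}
[TSO] allowed = {0/0/0; 0/0/2; 0/1/2; 2/0/0}
[PSO] allowed = {0/0/0; 0/0/2; 0/1/0; 0/1/2; 2/0/0}
target 0/1/0 ∈ {PSO}

SC:no TSO:no PSO:yes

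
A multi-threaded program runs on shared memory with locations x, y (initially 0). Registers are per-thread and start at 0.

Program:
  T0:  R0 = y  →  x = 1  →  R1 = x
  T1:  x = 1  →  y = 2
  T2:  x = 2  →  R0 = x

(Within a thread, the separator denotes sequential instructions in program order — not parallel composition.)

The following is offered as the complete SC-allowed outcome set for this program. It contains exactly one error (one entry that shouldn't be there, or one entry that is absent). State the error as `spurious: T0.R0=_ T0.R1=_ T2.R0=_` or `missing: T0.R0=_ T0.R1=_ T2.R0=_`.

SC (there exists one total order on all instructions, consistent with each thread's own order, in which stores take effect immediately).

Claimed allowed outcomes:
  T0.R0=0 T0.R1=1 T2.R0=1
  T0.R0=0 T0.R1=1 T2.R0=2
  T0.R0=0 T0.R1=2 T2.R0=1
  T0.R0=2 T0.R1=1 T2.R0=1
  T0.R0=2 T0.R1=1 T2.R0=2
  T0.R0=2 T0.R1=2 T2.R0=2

outcome vector order: (T0.R0,T0.R1,T2.R0)
[SC] allowed = {(0,1,1); (0,1,2); (0,2,1); (0,2,2); (2,1,1); (2,1,2); (2,2,2)}
SC∖claimed = {(0,2,2)}

missing: T0.R0=0 T0.R1=2 T2.R0=2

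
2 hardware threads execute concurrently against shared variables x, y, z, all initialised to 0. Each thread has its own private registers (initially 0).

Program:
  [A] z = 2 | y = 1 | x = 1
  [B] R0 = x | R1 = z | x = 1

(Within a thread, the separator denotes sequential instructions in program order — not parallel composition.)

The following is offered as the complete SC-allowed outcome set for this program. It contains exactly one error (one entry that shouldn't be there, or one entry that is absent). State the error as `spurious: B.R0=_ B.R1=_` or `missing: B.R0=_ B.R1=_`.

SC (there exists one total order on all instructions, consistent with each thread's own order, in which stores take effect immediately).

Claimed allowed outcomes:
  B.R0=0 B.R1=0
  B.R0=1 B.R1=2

missing: B.R0=0 B.R1=2

outcome vector order: (B.R0,B.R1)
under SC → 0/0, 0/2, 1/2
SC∖claimed = {0/2}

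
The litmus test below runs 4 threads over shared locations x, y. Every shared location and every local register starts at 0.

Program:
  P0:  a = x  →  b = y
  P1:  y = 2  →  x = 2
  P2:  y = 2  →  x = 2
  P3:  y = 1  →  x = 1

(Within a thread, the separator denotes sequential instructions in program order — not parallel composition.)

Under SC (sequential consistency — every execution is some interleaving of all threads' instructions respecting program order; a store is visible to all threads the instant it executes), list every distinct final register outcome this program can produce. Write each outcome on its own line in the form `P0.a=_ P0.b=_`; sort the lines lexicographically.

outcome vector order: (P0.a,P0.b)
|SC outcomes| = 7

P0.a=0 P0.b=0
P0.a=0 P0.b=1
P0.a=0 P0.b=2
P0.a=1 P0.b=1
P0.a=1 P0.b=2
P0.a=2 P0.b=1
P0.a=2 P0.b=2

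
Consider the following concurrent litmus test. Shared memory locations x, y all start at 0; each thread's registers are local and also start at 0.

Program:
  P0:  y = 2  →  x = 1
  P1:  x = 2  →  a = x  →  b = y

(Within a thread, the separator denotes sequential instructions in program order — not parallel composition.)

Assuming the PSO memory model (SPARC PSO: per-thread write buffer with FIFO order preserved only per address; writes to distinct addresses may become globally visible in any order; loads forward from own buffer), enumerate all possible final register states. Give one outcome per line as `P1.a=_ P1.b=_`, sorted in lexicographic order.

P1.a=1 P1.b=0
P1.a=1 P1.b=2
P1.a=2 P1.b=0
P1.a=2 P1.b=2

outcome vector order: (P1.a,P1.b)
|PSO outcomes| = 4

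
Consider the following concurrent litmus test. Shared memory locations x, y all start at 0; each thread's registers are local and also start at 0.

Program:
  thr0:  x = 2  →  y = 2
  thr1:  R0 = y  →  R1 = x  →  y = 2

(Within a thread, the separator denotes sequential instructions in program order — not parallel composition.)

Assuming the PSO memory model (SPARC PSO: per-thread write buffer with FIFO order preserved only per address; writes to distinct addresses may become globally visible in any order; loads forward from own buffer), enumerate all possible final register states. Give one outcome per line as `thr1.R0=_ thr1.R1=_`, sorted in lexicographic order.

outcome vector order: (thr1.R0,thr1.R1)
|PSO outcomes| = 4

thr1.R0=0 thr1.R1=0
thr1.R0=0 thr1.R1=2
thr1.R0=2 thr1.R1=0
thr1.R0=2 thr1.R1=2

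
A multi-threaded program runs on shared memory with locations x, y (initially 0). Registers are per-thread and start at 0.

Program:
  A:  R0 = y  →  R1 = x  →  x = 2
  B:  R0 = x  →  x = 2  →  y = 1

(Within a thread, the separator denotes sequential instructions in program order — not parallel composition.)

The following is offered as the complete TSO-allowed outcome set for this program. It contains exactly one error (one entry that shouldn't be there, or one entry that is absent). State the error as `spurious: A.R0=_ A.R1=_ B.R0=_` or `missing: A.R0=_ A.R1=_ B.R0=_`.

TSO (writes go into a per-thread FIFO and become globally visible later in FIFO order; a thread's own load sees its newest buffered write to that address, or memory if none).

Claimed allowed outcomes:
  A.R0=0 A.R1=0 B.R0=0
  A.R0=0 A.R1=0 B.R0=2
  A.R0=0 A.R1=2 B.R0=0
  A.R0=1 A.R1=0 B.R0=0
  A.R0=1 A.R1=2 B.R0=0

spurious: A.R0=1 A.R1=0 B.R0=0

outcome vector order: (A.R0,A.R1,B.R0)
[TSO] allowed = {<0 0 0> <0 0 2> <0 2 0> <1 2 0>}
claimed∖TSO = {<1 0 0>}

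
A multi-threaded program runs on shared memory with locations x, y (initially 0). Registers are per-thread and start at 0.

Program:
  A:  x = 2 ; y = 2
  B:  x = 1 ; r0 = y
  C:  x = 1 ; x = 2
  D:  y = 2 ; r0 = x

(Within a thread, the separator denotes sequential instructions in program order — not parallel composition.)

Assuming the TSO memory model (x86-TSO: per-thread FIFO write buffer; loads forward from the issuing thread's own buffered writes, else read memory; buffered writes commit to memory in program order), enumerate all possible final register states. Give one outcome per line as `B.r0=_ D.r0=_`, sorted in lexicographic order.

outcome vector order: (B.r0,D.r0)
|TSO outcomes| = 6

B.r0=0 D.r0=0
B.r0=0 D.r0=1
B.r0=0 D.r0=2
B.r0=2 D.r0=0
B.r0=2 D.r0=1
B.r0=2 D.r0=2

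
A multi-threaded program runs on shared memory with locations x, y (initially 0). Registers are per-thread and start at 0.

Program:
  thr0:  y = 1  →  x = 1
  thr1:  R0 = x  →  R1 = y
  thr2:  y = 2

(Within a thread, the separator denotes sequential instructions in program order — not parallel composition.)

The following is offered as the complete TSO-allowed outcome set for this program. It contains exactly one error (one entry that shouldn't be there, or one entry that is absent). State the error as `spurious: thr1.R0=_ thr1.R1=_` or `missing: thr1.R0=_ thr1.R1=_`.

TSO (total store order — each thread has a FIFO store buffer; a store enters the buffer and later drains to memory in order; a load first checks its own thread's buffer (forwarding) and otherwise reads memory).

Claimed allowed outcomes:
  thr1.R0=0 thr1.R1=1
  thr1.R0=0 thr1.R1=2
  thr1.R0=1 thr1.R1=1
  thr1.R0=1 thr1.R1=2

missing: thr1.R0=0 thr1.R1=0

outcome vector order: (thr1.R0,thr1.R1)
under TSO → 0/0; 0/1; 0/2; 1/1; 1/2
TSO∖claimed = {0/0}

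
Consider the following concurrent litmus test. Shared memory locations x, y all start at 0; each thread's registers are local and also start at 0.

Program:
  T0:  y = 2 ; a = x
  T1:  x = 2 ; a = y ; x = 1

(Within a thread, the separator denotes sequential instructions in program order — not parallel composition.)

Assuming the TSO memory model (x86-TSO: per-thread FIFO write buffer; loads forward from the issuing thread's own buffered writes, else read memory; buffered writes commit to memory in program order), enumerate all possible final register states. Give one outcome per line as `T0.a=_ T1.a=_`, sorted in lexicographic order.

T0.a=0 T1.a=0
T0.a=0 T1.a=2
T0.a=1 T1.a=0
T0.a=1 T1.a=2
T0.a=2 T1.a=0
T0.a=2 T1.a=2

outcome vector order: (T0.a,T1.a)
|TSO outcomes| = 6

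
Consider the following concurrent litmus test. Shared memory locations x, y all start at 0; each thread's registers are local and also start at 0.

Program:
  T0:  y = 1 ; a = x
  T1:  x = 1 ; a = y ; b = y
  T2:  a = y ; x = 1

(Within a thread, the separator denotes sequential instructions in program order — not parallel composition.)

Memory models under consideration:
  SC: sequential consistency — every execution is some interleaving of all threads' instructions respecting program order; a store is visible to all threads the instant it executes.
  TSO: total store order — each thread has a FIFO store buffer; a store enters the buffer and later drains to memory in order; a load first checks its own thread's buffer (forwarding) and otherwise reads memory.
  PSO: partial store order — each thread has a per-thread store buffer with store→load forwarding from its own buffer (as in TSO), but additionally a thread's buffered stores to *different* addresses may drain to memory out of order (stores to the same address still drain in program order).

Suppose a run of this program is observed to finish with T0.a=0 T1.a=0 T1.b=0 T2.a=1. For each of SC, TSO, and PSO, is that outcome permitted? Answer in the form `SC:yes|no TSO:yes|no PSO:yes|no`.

SC:no TSO:yes PSO:yes

outcome vector order: (T0.a,T1.a,T1.b,T2.a)
[SC] allowed = {0/1/1/0, 0/1/1/1, 1/0/0/0, 1/0/0/1, 1/0/1/0, 1/0/1/1, 1/1/1/0, 1/1/1/1}
[TSO] allowed = {0/0/0/0, 0/0/0/1, 0/0/1/0, 0/0/1/1, 0/1/1/0, 0/1/1/1, 1/0/0/0, 1/0/0/1, 1/0/1/0, 1/0/1/1, 1/1/1/0, 1/1/1/1}
[PSO] allowed = {0/0/0/0, 0/0/0/1, 0/0/1/0, 0/0/1/1, 0/1/1/0, 0/1/1/1, 1/0/0/0, 1/0/0/1, 1/0/1/0, 1/0/1/1, 1/1/1/0, 1/1/1/1}
target 0/0/0/1 ∈ {TSO,PSO}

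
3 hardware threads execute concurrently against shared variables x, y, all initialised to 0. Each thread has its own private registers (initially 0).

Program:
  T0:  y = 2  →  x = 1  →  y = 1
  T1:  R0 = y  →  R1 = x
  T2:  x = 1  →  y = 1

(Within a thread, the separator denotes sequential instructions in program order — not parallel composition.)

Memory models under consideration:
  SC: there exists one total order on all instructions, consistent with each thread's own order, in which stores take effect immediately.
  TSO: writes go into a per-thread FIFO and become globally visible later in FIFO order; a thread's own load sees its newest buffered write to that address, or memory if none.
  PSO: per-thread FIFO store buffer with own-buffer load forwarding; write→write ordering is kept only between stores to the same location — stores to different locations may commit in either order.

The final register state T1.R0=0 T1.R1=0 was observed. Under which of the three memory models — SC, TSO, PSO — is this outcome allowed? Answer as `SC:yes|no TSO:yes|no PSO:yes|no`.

outcome vector order: (T1.R0,T1.R1)
[SC] allowed = {<0 0>, <0 1>, <1 1>, <2 0>, <2 1>}
[TSO] allowed = {<0 0>, <0 1>, <1 1>, <2 0>, <2 1>}
[PSO] allowed = {<0 0>, <0 1>, <1 0>, <1 1>, <2 0>, <2 1>}
target <0 0> ∈ {SC,TSO,PSO}

SC:yes TSO:yes PSO:yes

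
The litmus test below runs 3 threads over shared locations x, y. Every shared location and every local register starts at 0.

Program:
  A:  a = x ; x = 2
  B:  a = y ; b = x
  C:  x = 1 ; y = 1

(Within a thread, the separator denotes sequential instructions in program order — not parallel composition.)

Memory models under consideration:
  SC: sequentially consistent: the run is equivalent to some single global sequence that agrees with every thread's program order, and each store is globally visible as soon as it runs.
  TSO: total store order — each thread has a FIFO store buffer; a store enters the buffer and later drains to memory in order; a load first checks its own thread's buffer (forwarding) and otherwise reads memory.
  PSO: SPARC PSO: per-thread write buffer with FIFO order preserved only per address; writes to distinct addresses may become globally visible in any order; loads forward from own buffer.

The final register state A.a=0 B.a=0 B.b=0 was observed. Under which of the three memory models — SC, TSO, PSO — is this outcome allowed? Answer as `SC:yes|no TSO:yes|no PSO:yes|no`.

SC:yes TSO:yes PSO:yes

outcome vector order: (A.a,B.a,B.b)
under SC → <0 0 0>; <0 0 1>; <0 0 2>; <0 1 1>; <0 1 2>; <1 0 0>; <1 0 1>; <1 0 2>; <1 1 1>; <1 1 2>
under TSO → <0 0 0>; <0 0 1>; <0 0 2>; <0 1 1>; <0 1 2>; <1 0 0>; <1 0 1>; <1 0 2>; <1 1 1>; <1 1 2>
under PSO → <0 0 0>; <0 0 1>; <0 0 2>; <0 1 0>; <0 1 1>; <0 1 2>; <1 0 0>; <1 0 1>; <1 0 2>; <1 1 0>; <1 1 1>; <1 1 2>
target <0 0 0> ∈ {SC,TSO,PSO}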